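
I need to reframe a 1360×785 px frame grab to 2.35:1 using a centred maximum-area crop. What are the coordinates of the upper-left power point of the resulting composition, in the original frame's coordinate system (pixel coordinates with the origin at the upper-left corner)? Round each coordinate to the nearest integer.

1360/785 < 2.35/1, so the 2.35:1 crop keeps the full width 1360 and trims height to 1360 × 1/2.35 = 578.72 px.
Top offset = (785 − 578.72)/2 = 103.14 px; left offset = 0.
Upper-left is one-third across and one-third down within the crop:
x = 0.00 + 1 × 1360.00/3 ≈ 453; y = 103.14 + 1 × 578.72/3 ≈ 296.

(453, 296)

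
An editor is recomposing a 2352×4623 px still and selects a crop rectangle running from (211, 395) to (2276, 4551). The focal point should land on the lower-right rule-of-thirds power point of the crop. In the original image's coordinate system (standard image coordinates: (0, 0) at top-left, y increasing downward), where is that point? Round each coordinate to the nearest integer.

(1588, 3166)

Crop width = 2276 − 211 = 2065 px; one third is 688.33 px.
Crop height = 4551 − 395 = 4156 px; one third is 1385.33 px.
The lower-right point is two-thirds across and two-thirds down within the crop:
x = 211 + 2 × 688.33 ≈ 1588; y = 395 + 2 × 1385.33 ≈ 3166.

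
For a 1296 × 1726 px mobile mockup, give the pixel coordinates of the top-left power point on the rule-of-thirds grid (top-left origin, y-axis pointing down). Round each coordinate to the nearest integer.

x = 432 px, y = 575 px

The top-left point sits one-third of the way across and one-third of the way down.
x = 1 × 1296/3 ≈ 432; y = 1 × 1726/3 ≈ 575.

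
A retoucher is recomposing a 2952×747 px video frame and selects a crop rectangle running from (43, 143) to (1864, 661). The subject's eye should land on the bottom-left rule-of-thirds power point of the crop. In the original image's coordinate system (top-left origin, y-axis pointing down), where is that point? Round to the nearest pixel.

x = 650 px, y = 488 px

Crop width = 1864 − 43 = 1821 px; one third is 607.00 px.
Crop height = 661 − 143 = 518 px; one third is 172.67 px.
The bottom-left point is one-third across and two-thirds down within the crop:
x = 43 + 1 × 607.00 ≈ 650; y = 143 + 2 × 172.67 ≈ 488.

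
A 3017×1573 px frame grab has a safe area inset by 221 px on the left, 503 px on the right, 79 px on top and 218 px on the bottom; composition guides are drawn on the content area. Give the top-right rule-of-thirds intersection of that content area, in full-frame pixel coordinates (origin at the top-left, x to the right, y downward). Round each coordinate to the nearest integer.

Content width = 3017 − 221 − 503 = 2293 px; content height = 1573 − 79 − 218 = 1276 px.
Top-right is two-thirds across and one-third down within the content area.
x = 221 + 2 × 2293/3 = 221 + 1528.67 ≈ 1750
y = 79 + 1 × 1276/3 = 79 + 425.33 ≈ 504

x = 1750 px, y = 504 px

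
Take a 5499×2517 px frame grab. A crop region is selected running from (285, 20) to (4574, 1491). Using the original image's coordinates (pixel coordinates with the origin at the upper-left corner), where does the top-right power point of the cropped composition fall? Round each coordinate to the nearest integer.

(3144, 510)

Crop width = 4574 − 285 = 4289 px; one third is 1429.67 px.
Crop height = 1491 − 20 = 1471 px; one third is 490.33 px.
The top-right point is two-thirds across and one-third down within the crop:
x = 285 + 2 × 1429.67 ≈ 3144; y = 20 + 1 × 490.33 ≈ 510.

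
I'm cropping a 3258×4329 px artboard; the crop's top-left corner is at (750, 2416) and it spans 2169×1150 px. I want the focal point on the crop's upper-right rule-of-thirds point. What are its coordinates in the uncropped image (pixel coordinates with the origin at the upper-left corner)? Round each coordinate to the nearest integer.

One third of the crop width 2169 is 723.00 px.
One third of the crop height 1150 is 383.33 px.
The upper-right point is two-thirds across and one-third down within the crop:
x = 750 + 2 × 723.00 ≈ 2196; y = 2416 + 1 × 383.33 ≈ 2799.

(2196, 2799)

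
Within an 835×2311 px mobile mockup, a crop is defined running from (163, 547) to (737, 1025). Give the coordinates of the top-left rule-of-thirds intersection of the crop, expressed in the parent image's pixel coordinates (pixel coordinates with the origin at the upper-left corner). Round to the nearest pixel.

(354, 706)

Crop width = 737 − 163 = 574 px; one third is 191.33 px.
Crop height = 1025 − 547 = 478 px; one third is 159.33 px.
The top-left point is one-third across and one-third down within the crop:
x = 163 + 1 × 191.33 ≈ 354; y = 547 + 1 × 159.33 ≈ 706.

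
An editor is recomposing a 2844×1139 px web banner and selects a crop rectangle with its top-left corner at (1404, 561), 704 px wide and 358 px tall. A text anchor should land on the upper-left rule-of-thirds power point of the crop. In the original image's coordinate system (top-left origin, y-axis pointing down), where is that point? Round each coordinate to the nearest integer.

(1639, 680)

One third of the crop width 704 is 234.67 px.
One third of the crop height 358 is 119.33 px.
The upper-left point is one-third across and one-third down within the crop:
x = 1404 + 1 × 234.67 ≈ 1639; y = 561 + 1 × 119.33 ≈ 680.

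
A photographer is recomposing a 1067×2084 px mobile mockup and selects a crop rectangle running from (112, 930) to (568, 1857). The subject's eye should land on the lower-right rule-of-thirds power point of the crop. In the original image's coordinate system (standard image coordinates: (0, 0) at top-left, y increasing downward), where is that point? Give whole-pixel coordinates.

x = 416 px, y = 1548 px

Crop width = 568 − 112 = 456 px; one third is 152.00 px.
Crop height = 1857 − 930 = 927 px; one third is 309.00 px.
The lower-right point is two-thirds across and two-thirds down within the crop:
x = 112 + 2 × 152.00 ≈ 416; y = 930 + 2 × 309.00 ≈ 1548.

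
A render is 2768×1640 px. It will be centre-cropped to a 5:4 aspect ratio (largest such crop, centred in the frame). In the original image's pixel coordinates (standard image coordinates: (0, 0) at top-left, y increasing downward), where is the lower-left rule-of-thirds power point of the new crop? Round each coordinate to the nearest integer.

2768/1640 > 5/4, so the 5:4 crop keeps the full height 1640 and trims width to 1640 × 5/4 = 2050.00 px.
Left offset = (2768 − 2050.00)/2 = 359.00 px; top offset = 0.
Lower-left is one-third across and two-thirds down within the crop:
x = 359.00 + 1 × 2050.00/3 ≈ 1042; y = 0.00 + 2 × 1640.00/3 ≈ 1093.

(1042, 1093)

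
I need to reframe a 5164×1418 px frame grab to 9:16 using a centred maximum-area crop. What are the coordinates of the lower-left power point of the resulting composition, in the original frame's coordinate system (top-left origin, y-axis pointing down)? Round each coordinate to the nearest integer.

5164/1418 > 9/16, so the 9:16 crop keeps the full height 1418 and trims width to 1418 × 9/16 = 797.62 px.
Left offset = (5164 − 797.62)/2 = 2183.19 px; top offset = 0.
Lower-left is one-third across and two-thirds down within the crop:
x = 2183.19 + 1 × 797.62/3 ≈ 2449; y = 0.00 + 2 × 1418.00/3 ≈ 945.

(2449, 945)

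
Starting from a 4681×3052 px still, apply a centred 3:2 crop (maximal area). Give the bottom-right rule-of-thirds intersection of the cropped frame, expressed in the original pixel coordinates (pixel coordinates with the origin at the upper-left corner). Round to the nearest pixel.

4681/3052 > 3/2, so the 3:2 crop keeps the full height 3052 and trims width to 3052 × 3/2 = 4578.00 px.
Left offset = (4681 − 4578.00)/2 = 51.50 px; top offset = 0.
Bottom-right is two-thirds across and two-thirds down within the crop:
x = 51.50 + 2 × 4578.00/3 ≈ 3104; y = 0.00 + 2 × 3052.00/3 ≈ 2035.

(3104, 2035)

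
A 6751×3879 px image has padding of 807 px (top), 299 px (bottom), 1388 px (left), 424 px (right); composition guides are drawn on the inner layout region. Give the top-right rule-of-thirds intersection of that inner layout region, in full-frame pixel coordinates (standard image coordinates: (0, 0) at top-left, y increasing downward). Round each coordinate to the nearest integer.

x = 4681 px, y = 1731 px

Content width = 6751 − 1388 − 424 = 4939 px; content height = 3879 − 807 − 299 = 2773 px.
Top-right is two-thirds across and one-third down within the inner layout region.
x = 1388 + 2 × 4939/3 = 1388 + 3292.67 ≈ 4681
y = 807 + 1 × 2773/3 = 807 + 924.33 ≈ 1731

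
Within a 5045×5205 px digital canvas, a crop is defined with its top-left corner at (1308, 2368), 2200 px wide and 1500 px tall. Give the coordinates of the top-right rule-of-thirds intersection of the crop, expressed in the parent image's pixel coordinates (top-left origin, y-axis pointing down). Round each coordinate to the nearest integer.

One third of the crop width 2200 is 733.33 px.
One third of the crop height 1500 is 500.00 px.
The top-right point is two-thirds across and one-third down within the crop:
x = 1308 + 2 × 733.33 ≈ 2775; y = 2368 + 1 × 500.00 ≈ 2868.

(2775, 2868)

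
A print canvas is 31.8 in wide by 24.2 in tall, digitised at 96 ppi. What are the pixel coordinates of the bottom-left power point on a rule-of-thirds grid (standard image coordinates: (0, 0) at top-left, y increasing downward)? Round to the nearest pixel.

x = 1018 px, y = 1549 px

In pixels the canvas is 31.8 × 96 = 3052.8 wide and 24.2 × 96 = 2323.2 tall.
The bottom-left point is one-third across and two-thirds down:
x = 1 × 3052.8/3 ≈ 1018; y = 2 × 2323.2/3 ≈ 1549.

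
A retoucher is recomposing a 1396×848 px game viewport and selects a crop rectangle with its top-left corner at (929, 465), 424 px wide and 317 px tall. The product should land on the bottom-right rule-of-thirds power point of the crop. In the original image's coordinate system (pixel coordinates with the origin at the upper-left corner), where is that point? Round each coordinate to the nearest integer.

(1212, 676)

One third of the crop width 424 is 141.33 px.
One third of the crop height 317 is 105.67 px.
The bottom-right point is two-thirds across and two-thirds down within the crop:
x = 929 + 2 × 141.33 ≈ 1212; y = 465 + 2 × 105.67 ≈ 676.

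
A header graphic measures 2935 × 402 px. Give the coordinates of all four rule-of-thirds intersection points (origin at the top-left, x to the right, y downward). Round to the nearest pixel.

(978, 134), (1957, 134), (978, 268), (1957, 268)

One third of 2935 is 978.33; one third of 402 is 134.
Vertical third lines at x = 978 and x = 1957; horizontal third lines at y = 134 and y = 268.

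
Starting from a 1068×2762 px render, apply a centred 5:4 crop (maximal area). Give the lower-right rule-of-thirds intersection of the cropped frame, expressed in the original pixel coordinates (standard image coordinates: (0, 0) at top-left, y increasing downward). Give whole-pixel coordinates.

1068/2762 < 5/4, so the 5:4 crop keeps the full width 1068 and trims height to 1068 × 4/5 = 854.40 px.
Top offset = (2762 − 854.40)/2 = 953.80 px; left offset = 0.
Lower-right is two-thirds across and two-thirds down within the crop:
x = 0.00 + 2 × 1068.00/3 ≈ 712; y = 953.80 + 2 × 854.40/3 ≈ 1523.

x = 712 px, y = 1523 px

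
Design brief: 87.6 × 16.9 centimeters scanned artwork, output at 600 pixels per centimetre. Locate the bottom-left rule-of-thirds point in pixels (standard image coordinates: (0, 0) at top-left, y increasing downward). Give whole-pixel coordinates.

In pixels the canvas is 87.6 × 600 = 52560 wide and 16.9 × 600 = 10140 tall.
The bottom-left point is one-third across and two-thirds down:
x = 1 × 52560/3 ≈ 17520; y = 2 × 10140/3 ≈ 6760.

x = 17520 px, y = 6760 px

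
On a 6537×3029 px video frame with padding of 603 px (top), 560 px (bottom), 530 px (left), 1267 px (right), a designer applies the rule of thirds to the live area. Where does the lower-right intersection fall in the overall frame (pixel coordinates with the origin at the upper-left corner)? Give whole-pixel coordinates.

x = 3690 px, y = 1847 px

Content width = 6537 − 530 − 1267 = 4740 px; content height = 3029 − 603 − 560 = 1866 px.
Lower-right is two-thirds across and two-thirds down within the live area.
x = 530 + 2 × 4740/3 = 530 + 3160.00 ≈ 3690
y = 603 + 2 × 1866/3 = 603 + 1244.00 ≈ 1847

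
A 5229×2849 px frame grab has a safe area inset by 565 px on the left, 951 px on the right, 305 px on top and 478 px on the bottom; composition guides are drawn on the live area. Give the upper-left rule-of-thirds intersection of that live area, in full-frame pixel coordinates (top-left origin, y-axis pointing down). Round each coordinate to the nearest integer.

Content width = 5229 − 565 − 951 = 3713 px; content height = 2849 − 305 − 478 = 2066 px.
Upper-left is one-third across and one-third down within the live area.
x = 565 + 1 × 3713/3 = 565 + 1237.67 ≈ 1803
y = 305 + 1 × 2066/3 = 305 + 688.67 ≈ 994

(1803, 994)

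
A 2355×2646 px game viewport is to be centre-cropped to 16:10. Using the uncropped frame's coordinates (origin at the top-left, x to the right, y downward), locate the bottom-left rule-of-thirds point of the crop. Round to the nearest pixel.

(785, 1568)

2355/2646 < 16/10, so the 16:10 crop keeps the full width 2355 and trims height to 2355 × 10/16 = 1471.88 px.
Top offset = (2646 − 1471.88)/2 = 587.06 px; left offset = 0.
Bottom-left is one-third across and two-thirds down within the crop:
x = 0.00 + 1 × 2355.00/3 ≈ 785; y = 587.06 + 2 × 1471.88/3 ≈ 1568.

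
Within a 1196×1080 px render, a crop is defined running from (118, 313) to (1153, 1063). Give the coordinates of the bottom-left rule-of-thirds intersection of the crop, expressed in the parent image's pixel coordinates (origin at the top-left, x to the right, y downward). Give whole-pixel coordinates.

x = 463 px, y = 813 px

Crop width = 1153 − 118 = 1035 px; one third is 345.00 px.
Crop height = 1063 − 313 = 750 px; one third is 250.00 px.
The bottom-left point is one-third across and two-thirds down within the crop:
x = 118 + 1 × 345.00 ≈ 463; y = 313 + 2 × 250.00 ≈ 813.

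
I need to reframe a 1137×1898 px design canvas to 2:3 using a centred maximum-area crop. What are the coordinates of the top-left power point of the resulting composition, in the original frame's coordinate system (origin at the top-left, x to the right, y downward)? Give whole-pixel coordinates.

1137/1898 < 2/3, so the 2:3 crop keeps the full width 1137 and trims height to 1137 × 3/2 = 1705.50 px.
Top offset = (1898 − 1705.50)/2 = 96.25 px; left offset = 0.
Top-left is one-third across and one-third down within the crop:
x = 0.00 + 1 × 1137.00/3 ≈ 379; y = 96.25 + 1 × 1705.50/3 ≈ 665.

(379, 665)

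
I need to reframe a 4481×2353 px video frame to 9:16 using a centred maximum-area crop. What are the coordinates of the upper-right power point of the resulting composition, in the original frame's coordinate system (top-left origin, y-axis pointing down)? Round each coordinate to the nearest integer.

x = 2461 px, y = 784 px

4481/2353 > 9/16, so the 9:16 crop keeps the full height 2353 and trims width to 2353 × 9/16 = 1323.56 px.
Left offset = (4481 − 1323.56)/2 = 1578.72 px; top offset = 0.
Upper-right is two-thirds across and one-third down within the crop:
x = 1578.72 + 2 × 1323.56/3 ≈ 2461; y = 0.00 + 1 × 2353.00/3 ≈ 784.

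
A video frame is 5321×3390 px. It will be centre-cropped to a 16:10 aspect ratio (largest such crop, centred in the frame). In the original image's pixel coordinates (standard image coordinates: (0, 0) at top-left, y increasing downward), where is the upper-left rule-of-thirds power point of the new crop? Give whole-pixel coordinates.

x = 1774 px, y = 1141 px

5321/3390 < 16/10, so the 16:10 crop keeps the full width 5321 and trims height to 5321 × 10/16 = 3325.62 px.
Top offset = (3390 − 3325.62)/2 = 32.19 px; left offset = 0.
Upper-left is one-third across and one-third down within the crop:
x = 0.00 + 1 × 5321.00/3 ≈ 1774; y = 32.19 + 1 × 3325.62/3 ≈ 1141.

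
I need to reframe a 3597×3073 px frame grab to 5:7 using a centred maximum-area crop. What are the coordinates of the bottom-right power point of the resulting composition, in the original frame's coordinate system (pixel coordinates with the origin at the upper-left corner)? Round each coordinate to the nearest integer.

x = 2164 px, y = 2049 px

3597/3073 > 5/7, so the 5:7 crop keeps the full height 3073 and trims width to 3073 × 5/7 = 2195.00 px.
Left offset = (3597 − 2195.00)/2 = 701.00 px; top offset = 0.
Bottom-right is two-thirds across and two-thirds down within the crop:
x = 701.00 + 2 × 2195.00/3 ≈ 2164; y = 0.00 + 2 × 3073.00/3 ≈ 2049.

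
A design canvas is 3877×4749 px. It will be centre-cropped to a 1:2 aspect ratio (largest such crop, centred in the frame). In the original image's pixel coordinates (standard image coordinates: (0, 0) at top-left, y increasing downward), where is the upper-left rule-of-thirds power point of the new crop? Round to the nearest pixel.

(1543, 1583)

3877/4749 > 1/2, so the 1:2 crop keeps the full height 4749 and trims width to 4749 × 1/2 = 2374.50 px.
Left offset = (3877 − 2374.50)/2 = 751.25 px; top offset = 0.
Upper-left is one-third across and one-third down within the crop:
x = 751.25 + 1 × 2374.50/3 ≈ 1543; y = 0.00 + 1 × 4749.00/3 ≈ 1583.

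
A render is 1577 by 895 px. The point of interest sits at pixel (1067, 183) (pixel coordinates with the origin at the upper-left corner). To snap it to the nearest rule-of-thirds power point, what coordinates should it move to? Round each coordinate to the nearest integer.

Third lines: x ∈ {526, 1051}, y ∈ {298, 597}.
1067 is closer to x = 1051; 183 is closer to y = 298.
So the nearest intersection is the upper-right power point.

x = 1051 px, y = 298 px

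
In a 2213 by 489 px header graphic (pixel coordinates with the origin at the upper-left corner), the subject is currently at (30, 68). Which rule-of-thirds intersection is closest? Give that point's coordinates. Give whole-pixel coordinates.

(738, 163)

Third lines: x ∈ {738, 1475}, y ∈ {163, 326}.
30 is closer to x = 738; 68 is closer to y = 163.
So the nearest intersection is the upper-left power point.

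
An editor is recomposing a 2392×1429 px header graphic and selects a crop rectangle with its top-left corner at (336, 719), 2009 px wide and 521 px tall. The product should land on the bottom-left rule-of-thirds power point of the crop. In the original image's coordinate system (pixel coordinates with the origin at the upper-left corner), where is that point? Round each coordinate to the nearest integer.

One third of the crop width 2009 is 669.67 px.
One third of the crop height 521 is 173.67 px.
The bottom-left point is one-third across and two-thirds down within the crop:
x = 336 + 1 × 669.67 ≈ 1006; y = 719 + 2 × 173.67 ≈ 1066.

(1006, 1066)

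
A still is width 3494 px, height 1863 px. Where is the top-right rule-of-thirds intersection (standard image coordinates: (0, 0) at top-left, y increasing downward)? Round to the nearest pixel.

The top-right point sits two-thirds of the way across and one-third of the way down.
x = 2 × 3494/3 ≈ 2329; y = 1 × 1863/3 ≈ 621.

x = 2329 px, y = 621 px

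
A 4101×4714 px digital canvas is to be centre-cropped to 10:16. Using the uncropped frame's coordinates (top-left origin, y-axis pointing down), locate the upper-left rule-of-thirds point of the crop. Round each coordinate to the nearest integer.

4101/4714 > 10/16, so the 10:16 crop keeps the full height 4714 and trims width to 4714 × 10/16 = 2946.25 px.
Left offset = (4101 − 2946.25)/2 = 577.38 px; top offset = 0.
Upper-left is one-third across and one-third down within the crop:
x = 577.38 + 1 × 2946.25/3 ≈ 1559; y = 0.00 + 1 × 4714.00/3 ≈ 1571.

(1559, 1571)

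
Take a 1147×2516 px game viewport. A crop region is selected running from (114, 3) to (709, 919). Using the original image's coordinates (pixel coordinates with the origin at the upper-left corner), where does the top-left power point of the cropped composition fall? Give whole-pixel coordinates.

(312, 308)

Crop width = 709 − 114 = 595 px; one third is 198.33 px.
Crop height = 919 − 3 = 916 px; one third is 305.33 px.
The top-left point is one-third across and one-third down within the crop:
x = 114 + 1 × 198.33 ≈ 312; y = 3 + 1 × 305.33 ≈ 308.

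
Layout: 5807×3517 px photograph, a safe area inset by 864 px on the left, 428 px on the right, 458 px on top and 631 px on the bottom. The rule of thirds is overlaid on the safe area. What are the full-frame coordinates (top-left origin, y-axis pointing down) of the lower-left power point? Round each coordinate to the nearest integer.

(2369, 2077)

Content width = 5807 − 864 − 428 = 4515 px; content height = 3517 − 458 − 631 = 2428 px.
Lower-left is one-third across and two-thirds down within the safe area.
x = 864 + 1 × 4515/3 = 864 + 1505.00 ≈ 2369
y = 458 + 2 × 2428/3 = 458 + 1618.67 ≈ 2077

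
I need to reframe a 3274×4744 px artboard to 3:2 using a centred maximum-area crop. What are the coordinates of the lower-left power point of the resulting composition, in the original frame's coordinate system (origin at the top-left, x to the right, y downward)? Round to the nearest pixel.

x = 1091 px, y = 2736 px

3274/4744 < 3/2, so the 3:2 crop keeps the full width 3274 and trims height to 3274 × 2/3 = 2182.67 px.
Top offset = (4744 − 2182.67)/2 = 1280.67 px; left offset = 0.
Lower-left is one-third across and two-thirds down within the crop:
x = 0.00 + 1 × 3274.00/3 ≈ 1091; y = 1280.67 + 2 × 2182.67/3 ≈ 2736.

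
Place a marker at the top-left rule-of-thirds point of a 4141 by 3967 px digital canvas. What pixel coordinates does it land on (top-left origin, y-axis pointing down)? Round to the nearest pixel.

(1380, 1322)

The top-left point sits one-third of the way across and one-third of the way down.
x = 1 × 4141/3 ≈ 1380; y = 1 × 3967/3 ≈ 1322.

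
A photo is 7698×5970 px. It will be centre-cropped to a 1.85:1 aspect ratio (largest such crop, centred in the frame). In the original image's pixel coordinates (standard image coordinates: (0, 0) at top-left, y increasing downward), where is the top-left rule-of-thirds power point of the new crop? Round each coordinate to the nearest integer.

7698/5970 < 1.85/1, so the 1.85:1 crop keeps the full width 7698 and trims height to 7698 × 1/1.85 = 4161.08 px.
Top offset = (5970 − 4161.08)/2 = 904.46 px; left offset = 0.
Top-left is one-third across and one-third down within the crop:
x = 0.00 + 1 × 7698.00/3 ≈ 2566; y = 904.46 + 1 × 4161.08/3 ≈ 2291.

(2566, 2291)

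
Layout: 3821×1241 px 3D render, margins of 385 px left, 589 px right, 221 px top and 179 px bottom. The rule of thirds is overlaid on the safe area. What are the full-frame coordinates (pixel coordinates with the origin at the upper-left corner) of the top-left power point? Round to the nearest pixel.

(1334, 501)

Content width = 3821 − 385 − 589 = 2847 px; content height = 1241 − 221 − 179 = 841 px.
Top-left is one-third across and one-third down within the safe area.
x = 385 + 1 × 2847/3 = 385 + 949.00 ≈ 1334
y = 221 + 1 × 841/3 = 221 + 280.33 ≈ 501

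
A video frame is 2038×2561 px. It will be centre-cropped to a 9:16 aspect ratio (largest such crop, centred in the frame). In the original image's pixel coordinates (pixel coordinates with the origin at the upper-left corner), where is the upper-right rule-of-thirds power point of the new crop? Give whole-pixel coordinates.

2038/2561 > 9/16, so the 9:16 crop keeps the full height 2561 and trims width to 2561 × 9/16 = 1440.56 px.
Left offset = (2038 − 1440.56)/2 = 298.72 px; top offset = 0.
Upper-right is two-thirds across and one-third down within the crop:
x = 298.72 + 2 × 1440.56/3 ≈ 1259; y = 0.00 + 1 × 2561.00/3 ≈ 854.

x = 1259 px, y = 854 px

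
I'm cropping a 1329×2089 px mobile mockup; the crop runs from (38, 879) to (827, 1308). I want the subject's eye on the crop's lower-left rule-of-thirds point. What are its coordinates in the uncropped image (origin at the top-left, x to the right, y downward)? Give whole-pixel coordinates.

Crop width = 827 − 38 = 789 px; one third is 263.00 px.
Crop height = 1308 − 879 = 429 px; one third is 143.00 px.
The lower-left point is one-third across and two-thirds down within the crop:
x = 38 + 1 × 263.00 ≈ 301; y = 879 + 2 × 143.00 ≈ 1165.

x = 301 px, y = 1165 px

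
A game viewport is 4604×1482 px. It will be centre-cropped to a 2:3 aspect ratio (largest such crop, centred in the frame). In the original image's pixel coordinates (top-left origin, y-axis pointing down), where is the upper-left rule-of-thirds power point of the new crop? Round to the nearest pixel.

4604/1482 > 2/3, so the 2:3 crop keeps the full height 1482 and trims width to 1482 × 2/3 = 988.00 px.
Left offset = (4604 − 988.00)/2 = 1808.00 px; top offset = 0.
Upper-left is one-third across and one-third down within the crop:
x = 1808.00 + 1 × 988.00/3 ≈ 2137; y = 0.00 + 1 × 1482.00/3 ≈ 494.

x = 2137 px, y = 494 px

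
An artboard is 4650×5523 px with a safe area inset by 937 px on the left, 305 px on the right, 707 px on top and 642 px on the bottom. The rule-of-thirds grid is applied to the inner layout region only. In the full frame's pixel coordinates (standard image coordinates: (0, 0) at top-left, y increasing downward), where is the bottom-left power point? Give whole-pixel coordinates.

Content width = 4650 − 937 − 305 = 3408 px; content height = 5523 − 707 − 642 = 4174 px.
Bottom-left is one-third across and two-thirds down within the inner layout region.
x = 937 + 1 × 3408/3 = 937 + 1136.00 ≈ 2073
y = 707 + 2 × 4174/3 = 707 + 2782.67 ≈ 3490

(2073, 3490)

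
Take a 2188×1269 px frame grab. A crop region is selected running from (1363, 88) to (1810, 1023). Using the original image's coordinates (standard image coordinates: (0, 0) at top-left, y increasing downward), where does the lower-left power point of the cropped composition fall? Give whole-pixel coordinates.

Crop width = 1810 − 1363 = 447 px; one third is 149.00 px.
Crop height = 1023 − 88 = 935 px; one third is 311.67 px.
The lower-left point is one-third across and two-thirds down within the crop:
x = 1363 + 1 × 149.00 ≈ 1512; y = 88 + 2 × 311.67 ≈ 711.

x = 1512 px, y = 711 px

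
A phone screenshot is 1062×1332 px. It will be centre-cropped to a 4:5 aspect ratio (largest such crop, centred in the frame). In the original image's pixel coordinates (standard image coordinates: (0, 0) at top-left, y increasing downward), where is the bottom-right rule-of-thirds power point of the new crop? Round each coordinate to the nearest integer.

x = 708 px, y = 887 px

1062/1332 < 4/5, so the 4:5 crop keeps the full width 1062 and trims height to 1062 × 5/4 = 1327.50 px.
Top offset = (1332 − 1327.50)/2 = 2.25 px; left offset = 0.
Bottom-right is two-thirds across and two-thirds down within the crop:
x = 0.00 + 2 × 1062.00/3 ≈ 708; y = 2.25 + 2 × 1327.50/3 ≈ 887.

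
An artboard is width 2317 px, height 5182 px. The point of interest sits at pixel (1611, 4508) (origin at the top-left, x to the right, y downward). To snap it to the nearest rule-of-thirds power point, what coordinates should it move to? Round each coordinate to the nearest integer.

(1545, 3455)

Third lines: x ∈ {772, 1545}, y ∈ {1727, 3455}.
1611 is closer to x = 1545; 4508 is closer to y = 3455.
So the nearest intersection is the lower-right power point.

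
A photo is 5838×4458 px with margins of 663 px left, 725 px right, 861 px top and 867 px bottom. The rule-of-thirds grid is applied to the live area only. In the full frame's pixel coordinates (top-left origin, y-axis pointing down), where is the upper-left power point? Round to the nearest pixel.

Content width = 5838 − 663 − 725 = 4450 px; content height = 4458 − 861 − 867 = 2730 px.
Upper-left is one-third across and one-third down within the live area.
x = 663 + 1 × 4450/3 = 663 + 1483.33 ≈ 2146
y = 861 + 1 × 2730/3 = 861 + 910.00 ≈ 1771

(2146, 1771)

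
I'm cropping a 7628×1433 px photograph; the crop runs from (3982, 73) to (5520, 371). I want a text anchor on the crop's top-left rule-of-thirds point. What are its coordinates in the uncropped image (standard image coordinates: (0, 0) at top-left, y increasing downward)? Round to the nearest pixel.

Crop width = 5520 − 3982 = 1538 px; one third is 512.67 px.
Crop height = 371 − 73 = 298 px; one third is 99.33 px.
The top-left point is one-third across and one-third down within the crop:
x = 3982 + 1 × 512.67 ≈ 4495; y = 73 + 1 × 99.33 ≈ 172.

(4495, 172)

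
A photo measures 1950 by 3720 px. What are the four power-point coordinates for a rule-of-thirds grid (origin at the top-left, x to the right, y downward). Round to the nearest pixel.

One third of 1950 is 650; one third of 3720 is 1240.
Vertical third lines at x = 650 and x = 1300; horizontal third lines at y = 1240 and y = 2480.

(650, 1240), (1300, 1240), (650, 2480), (1300, 2480)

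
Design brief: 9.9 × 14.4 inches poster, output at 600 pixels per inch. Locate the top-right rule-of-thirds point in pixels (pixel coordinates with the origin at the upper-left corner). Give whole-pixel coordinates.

In pixels the canvas is 9.9 × 600 = 5940 wide and 14.4 × 600 = 8640 tall.
The top-right point is two-thirds across and one-third down:
x = 2 × 5940/3 ≈ 3960; y = 1 × 8640/3 ≈ 2880.

x = 3960 px, y = 2880 px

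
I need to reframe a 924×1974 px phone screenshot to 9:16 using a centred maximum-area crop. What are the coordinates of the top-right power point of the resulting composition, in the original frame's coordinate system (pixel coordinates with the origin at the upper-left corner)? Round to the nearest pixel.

924/1974 < 9/16, so the 9:16 crop keeps the full width 924 and trims height to 924 × 16/9 = 1642.67 px.
Top offset = (1974 − 1642.67)/2 = 165.67 px; left offset = 0.
Top-right is two-thirds across and one-third down within the crop:
x = 0.00 + 2 × 924.00/3 ≈ 616; y = 165.67 + 1 × 1642.67/3 ≈ 713.

x = 616 px, y = 713 px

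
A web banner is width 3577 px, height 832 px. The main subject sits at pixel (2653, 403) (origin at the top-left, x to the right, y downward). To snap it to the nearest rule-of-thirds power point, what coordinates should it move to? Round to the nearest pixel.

x = 2385 px, y = 277 px

Third lines: x ∈ {1192, 2385}, y ∈ {277, 555}.
2653 is closer to x = 2385; 403 is closer to y = 277.
So the nearest intersection is the upper-right power point.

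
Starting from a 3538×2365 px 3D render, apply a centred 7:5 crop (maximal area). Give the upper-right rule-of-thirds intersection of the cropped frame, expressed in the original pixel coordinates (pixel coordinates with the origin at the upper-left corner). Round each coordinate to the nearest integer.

3538/2365 > 7/5, so the 7:5 crop keeps the full height 2365 and trims width to 2365 × 7/5 = 3311.00 px.
Left offset = (3538 − 3311.00)/2 = 113.50 px; top offset = 0.
Upper-right is two-thirds across and one-third down within the crop:
x = 113.50 + 2 × 3311.00/3 ≈ 2321; y = 0.00 + 1 × 2365.00/3 ≈ 788.

x = 2321 px, y = 788 px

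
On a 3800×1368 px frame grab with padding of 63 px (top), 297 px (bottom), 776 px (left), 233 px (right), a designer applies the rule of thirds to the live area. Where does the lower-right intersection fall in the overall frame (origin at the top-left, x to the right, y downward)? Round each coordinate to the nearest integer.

x = 2637 px, y = 735 px

Content width = 3800 − 776 − 233 = 2791 px; content height = 1368 − 63 − 297 = 1008 px.
Lower-right is two-thirds across and two-thirds down within the live area.
x = 776 + 2 × 2791/3 = 776 + 1860.67 ≈ 2637
y = 63 + 2 × 1008/3 = 63 + 672.00 ≈ 735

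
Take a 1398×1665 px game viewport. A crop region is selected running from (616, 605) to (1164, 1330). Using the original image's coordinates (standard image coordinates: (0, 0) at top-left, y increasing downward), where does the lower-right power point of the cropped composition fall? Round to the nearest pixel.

(981, 1088)

Crop width = 1164 − 616 = 548 px; one third is 182.67 px.
Crop height = 1330 − 605 = 725 px; one third is 241.67 px.
The lower-right point is two-thirds across and two-thirds down within the crop:
x = 616 + 2 × 182.67 ≈ 981; y = 605 + 2 × 241.67 ≈ 1088.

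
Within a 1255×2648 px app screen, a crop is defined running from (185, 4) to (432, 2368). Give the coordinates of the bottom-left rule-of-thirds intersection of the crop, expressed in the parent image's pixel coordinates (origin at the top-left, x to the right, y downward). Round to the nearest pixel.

Crop width = 432 − 185 = 247 px; one third is 82.33 px.
Crop height = 2368 − 4 = 2364 px; one third is 788.00 px.
The bottom-left point is one-third across and two-thirds down within the crop:
x = 185 + 1 × 82.33 ≈ 267; y = 4 + 2 × 788.00 ≈ 1580.

(267, 1580)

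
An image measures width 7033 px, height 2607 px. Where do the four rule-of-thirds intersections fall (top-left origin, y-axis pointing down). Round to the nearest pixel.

One third of 7033 is 2344.33; one third of 2607 is 869.
Vertical third lines at x = 2344 and x = 4689; horizontal third lines at y = 869 and y = 1738.

(2344, 869), (4689, 869), (2344, 1738), (4689, 1738)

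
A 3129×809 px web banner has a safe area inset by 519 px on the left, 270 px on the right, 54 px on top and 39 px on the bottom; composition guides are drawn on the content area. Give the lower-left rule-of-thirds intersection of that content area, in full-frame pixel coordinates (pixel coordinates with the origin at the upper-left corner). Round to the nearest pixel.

Content width = 3129 − 519 − 270 = 2340 px; content height = 809 − 54 − 39 = 716 px.
Lower-left is one-third across and two-thirds down within the content area.
x = 519 + 1 × 2340/3 = 519 + 780.00 ≈ 1299
y = 54 + 2 × 716/3 = 54 + 477.33 ≈ 531

(1299, 531)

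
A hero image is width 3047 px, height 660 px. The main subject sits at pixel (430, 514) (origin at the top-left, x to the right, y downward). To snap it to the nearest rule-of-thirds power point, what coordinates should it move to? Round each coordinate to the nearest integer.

x = 1016 px, y = 440 px

Third lines: x ∈ {1016, 2031}, y ∈ {220, 440}.
430 is closer to x = 1016; 514 is closer to y = 440.
So the nearest intersection is the lower-left power point.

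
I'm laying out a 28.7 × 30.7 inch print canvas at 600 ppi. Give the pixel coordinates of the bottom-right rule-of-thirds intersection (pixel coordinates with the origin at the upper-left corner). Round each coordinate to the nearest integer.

(11480, 12280)

In pixels the canvas is 28.7 × 600 = 17220 wide and 30.7 × 600 = 18420 tall.
The bottom-right point is two-thirds across and two-thirds down:
x = 2 × 17220/3 ≈ 11480; y = 2 × 18420/3 ≈ 12280.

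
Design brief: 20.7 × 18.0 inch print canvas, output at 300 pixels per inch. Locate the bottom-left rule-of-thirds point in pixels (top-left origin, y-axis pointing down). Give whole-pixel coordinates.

x = 2070 px, y = 3600 px

In pixels the canvas is 20.7 × 300 = 6210 wide and 18.0 × 300 = 5400 tall.
The bottom-left point is one-third across and two-thirds down:
x = 1 × 6210/3 ≈ 2070; y = 2 × 5400/3 ≈ 3600.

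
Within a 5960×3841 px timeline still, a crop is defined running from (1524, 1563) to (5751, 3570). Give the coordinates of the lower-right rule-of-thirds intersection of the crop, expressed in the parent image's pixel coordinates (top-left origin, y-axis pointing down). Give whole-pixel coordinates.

Crop width = 5751 − 1524 = 4227 px; one third is 1409.00 px.
Crop height = 3570 − 1563 = 2007 px; one third is 669.00 px.
The lower-right point is two-thirds across and two-thirds down within the crop:
x = 1524 + 2 × 1409.00 ≈ 4342; y = 1563 + 2 × 669.00 ≈ 2901.

(4342, 2901)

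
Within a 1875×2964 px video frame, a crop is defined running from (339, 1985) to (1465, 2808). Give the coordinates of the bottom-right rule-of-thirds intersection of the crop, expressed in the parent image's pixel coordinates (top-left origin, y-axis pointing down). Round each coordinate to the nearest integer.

(1090, 2534)

Crop width = 1465 − 339 = 1126 px; one third is 375.33 px.
Crop height = 2808 − 1985 = 823 px; one third is 274.33 px.
The bottom-right point is two-thirds across and two-thirds down within the crop:
x = 339 + 2 × 375.33 ≈ 1090; y = 1985 + 2 × 274.33 ≈ 2534.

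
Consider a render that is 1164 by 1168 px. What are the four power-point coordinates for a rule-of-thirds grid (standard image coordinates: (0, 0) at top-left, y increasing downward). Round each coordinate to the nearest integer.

One third of 1164 is 388; one third of 1168 is 389.33.
Vertical third lines at x = 388 and x = 776; horizontal third lines at y = 389 and y = 779.

(388, 389), (776, 389), (388, 779), (776, 779)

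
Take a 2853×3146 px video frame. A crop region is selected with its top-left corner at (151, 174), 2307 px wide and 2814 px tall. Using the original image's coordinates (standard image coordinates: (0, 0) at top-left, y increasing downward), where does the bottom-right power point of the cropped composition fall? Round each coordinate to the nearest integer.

(1689, 2050)

One third of the crop width 2307 is 769.00 px.
One third of the crop height 2814 is 938.00 px.
The bottom-right point is two-thirds across and two-thirds down within the crop:
x = 151 + 2 × 769.00 ≈ 1689; y = 174 + 2 × 938.00 ≈ 2050.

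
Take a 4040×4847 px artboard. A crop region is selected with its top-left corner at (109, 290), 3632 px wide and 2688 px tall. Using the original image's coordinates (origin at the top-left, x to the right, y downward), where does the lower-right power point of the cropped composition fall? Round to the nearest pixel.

One third of the crop width 3632 is 1210.67 px.
One third of the crop height 2688 is 896.00 px.
The lower-right point is two-thirds across and two-thirds down within the crop:
x = 109 + 2 × 1210.67 ≈ 2530; y = 290 + 2 × 896.00 ≈ 2082.

x = 2530 px, y = 2082 px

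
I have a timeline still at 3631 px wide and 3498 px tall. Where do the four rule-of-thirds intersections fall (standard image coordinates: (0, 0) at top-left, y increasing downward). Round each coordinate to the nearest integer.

One third of 3631 is 1210.33; one third of 3498 is 1166.
Vertical third lines at x = 1210 and x = 2421; horizontal third lines at y = 1166 and y = 2332.

(1210, 1166), (2421, 1166), (1210, 2332), (2421, 2332)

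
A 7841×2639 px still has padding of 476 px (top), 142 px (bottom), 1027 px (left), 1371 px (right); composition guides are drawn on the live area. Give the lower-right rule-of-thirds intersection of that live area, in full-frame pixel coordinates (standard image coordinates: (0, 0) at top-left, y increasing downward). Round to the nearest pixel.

(4656, 1823)

Content width = 7841 − 1027 − 1371 = 5443 px; content height = 2639 − 476 − 142 = 2021 px.
Lower-right is two-thirds across and two-thirds down within the live area.
x = 1027 + 2 × 5443/3 = 1027 + 3628.67 ≈ 4656
y = 476 + 2 × 2021/3 = 476 + 1347.33 ≈ 1823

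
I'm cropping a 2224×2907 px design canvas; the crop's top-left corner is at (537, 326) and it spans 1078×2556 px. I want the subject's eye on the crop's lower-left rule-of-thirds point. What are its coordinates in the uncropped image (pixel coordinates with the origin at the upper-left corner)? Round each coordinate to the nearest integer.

One third of the crop width 1078 is 359.33 px.
One third of the crop height 2556 is 852.00 px.
The lower-left point is one-third across and two-thirds down within the crop:
x = 537 + 1 × 359.33 ≈ 896; y = 326 + 2 × 852.00 ≈ 2030.

x = 896 px, y = 2030 px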